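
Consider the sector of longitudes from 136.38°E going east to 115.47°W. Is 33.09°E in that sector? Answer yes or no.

No

Band width going east from +136.38° to -115.47°: ((-115.47 − 136.38) mod 360) = 108.15°.
Offset of +33.09° east of the west edge: ((33.09 − 136.38) mod 360) = 256.71°.
256.71° > 108.15° ⇒ outside.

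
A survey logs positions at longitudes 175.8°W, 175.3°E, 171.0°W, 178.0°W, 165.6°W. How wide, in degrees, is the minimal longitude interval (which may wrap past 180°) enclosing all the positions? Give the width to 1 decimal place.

19.1°

Sort the longitudes: -178.0°, -175.8°, -171.0°, -165.6°, +175.3°.
Eastward gaps between consecutive values (wrapping around): 2.2°, 4.8°, 5.4°, 340.9°, 6.7°.
Largest gap = 340.9° ⇒ minimal covering band is its complement: 360° − 340.9° = 19.1°.
Band runs from +175.3° eastward to -165.6°, crossing the antimeridian.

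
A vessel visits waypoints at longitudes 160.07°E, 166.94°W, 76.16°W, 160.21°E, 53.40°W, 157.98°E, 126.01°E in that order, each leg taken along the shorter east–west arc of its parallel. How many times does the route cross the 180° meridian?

Leg 1: +160.07° → -166.94°, shortest Δλ = 32.99° (east) — crosses 180°.
Leg 2: -166.94° → -76.16°, shortest Δλ = 90.78° (east) — does not cross 180°.
Leg 3: -76.16° → +160.21°, shortest Δλ = -123.63° (west) — crosses 180°.
Leg 4: +160.21° → -53.40°, shortest Δλ = 146.39° (east) — crosses 180°.
Leg 5: -53.40° → +157.98°, shortest Δλ = -148.62° (west) — crosses 180°.
Leg 6: +157.98° → +126.01°, shortest Δλ = -31.97° (west) — does not cross 180°.
Total crossings: 4.

4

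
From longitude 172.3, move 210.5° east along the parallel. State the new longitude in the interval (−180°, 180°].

Start at +172.3°; shift +210.5° → +382.8°.
+382.8° lies outside (−180°, 180°]; subtract 360° → +22.8°.

+22.8°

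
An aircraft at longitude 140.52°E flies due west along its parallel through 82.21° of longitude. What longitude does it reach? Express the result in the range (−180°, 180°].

58.31°E

Start at +140.52°; shift −82.21° → +58.31°.
+58.31° already lies in (−180°, 180°].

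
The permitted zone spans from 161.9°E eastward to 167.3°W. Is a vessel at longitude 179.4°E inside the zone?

Band width going east from +161.9° to -167.3°: ((-167.3 − 161.9) mod 360) = 30.8°.
Offset of +179.4° east of the west edge: ((179.4 − 161.9) mod 360) = 17.5°.
17.5° ≤ 30.8° ⇒ inside.

Yes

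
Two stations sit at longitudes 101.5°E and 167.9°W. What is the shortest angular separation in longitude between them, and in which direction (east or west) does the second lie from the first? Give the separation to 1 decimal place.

90.6° east

Raw difference: -167.9 − 101.5 = -269.4°.
Normalise into (−180°, 180°]: -269.4° + 360° = 90.6°.
Positive ⇒ the second point lies to the east; separation 90.6°.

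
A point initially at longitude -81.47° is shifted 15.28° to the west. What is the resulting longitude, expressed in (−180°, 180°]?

-96.75°

Start at -81.47°; shift −15.28° → -96.75°.
-96.75° already lies in (−180°, 180°].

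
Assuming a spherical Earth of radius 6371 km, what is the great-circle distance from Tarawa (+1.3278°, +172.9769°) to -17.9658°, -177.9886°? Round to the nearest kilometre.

Δλ = -177.9886 − 172.9769 = -350.9655°; wrapped into (−180°, 180°]: 9.0345°.
Δφ = -17.9658 − 1.3278 = -19.2936°.
a = sin²(Δφ/2) + cos φ₁ · cos φ₂ · sin²(Δλ/2) = 0.033980.
c = 2·atan2(√a, √(1−a)) = 0.37079 rad → d = 6371·c ≈ 2362.33 km.

2362 km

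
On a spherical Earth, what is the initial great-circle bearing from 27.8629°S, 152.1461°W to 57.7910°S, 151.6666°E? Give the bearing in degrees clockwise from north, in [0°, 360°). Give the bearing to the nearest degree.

216°

Δλ = 151.6666 − -152.1461 = 303.8127°; wrapped into (−180°, 180°]: -56.1873°.
θ = atan2( sin Δλ · cos φ₂ , cos φ₁ · sin φ₂ − sin φ₁ · cos φ₂ · cos Δλ )
  = atan2(-0.44286, -0.60940) = -143.994° → normalised to [0°, 360°): 216.006°.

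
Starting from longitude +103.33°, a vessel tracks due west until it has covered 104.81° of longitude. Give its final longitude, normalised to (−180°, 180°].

-1.48°

Start at +103.33°; shift −104.81° → -1.48°.
-1.48° already lies in (−180°, 180°].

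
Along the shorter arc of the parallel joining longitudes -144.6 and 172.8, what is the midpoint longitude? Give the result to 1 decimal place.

-165.9°

Signed shortest Δλ from -144.6° to +172.8° is -42.6°.
Midpoint longitude = -144.6° + (-42.6°)/2 = -144.6° − 21.3° = -165.9°.
(The naïve average (-144.6 + +172.8)/2 = 14.1° is on the wrong side of the globe.)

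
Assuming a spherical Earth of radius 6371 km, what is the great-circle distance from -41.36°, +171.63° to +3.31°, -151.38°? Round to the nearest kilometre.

6218 km

Δλ = -151.38 − 171.63 = -323.01°; wrapped into (−180°, 180°]: 36.99°.
Δφ = 3.31 − -41.36 = 44.67°.
a = sin²(Δφ/2) + cos φ₁ · cos φ₂ · sin²(Δλ/2) = 0.219820.
c = 2·atan2(√a, √(1−a)) = 0.97598 rad → d = 6371·c ≈ 6217.94 km.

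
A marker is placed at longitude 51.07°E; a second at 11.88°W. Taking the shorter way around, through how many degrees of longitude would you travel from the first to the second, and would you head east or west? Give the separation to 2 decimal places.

62.95° west

Raw difference: -11.88 − 51.07 = -62.95°.
Normalise into (−180°, 180°]: -62.95° stays -62.95°.
Negative ⇒ the second point lies to the west; separation 62.95°.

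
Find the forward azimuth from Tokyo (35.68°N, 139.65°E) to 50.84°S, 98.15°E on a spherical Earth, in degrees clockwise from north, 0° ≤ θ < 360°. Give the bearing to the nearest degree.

Δλ = 98.15 − 139.65 = -41.50°.
θ = atan2( sin Δλ · cos φ₂ , cos φ₁ · sin φ₂ − sin φ₁ · cos φ₂ · cos Δλ )
  = atan2(-0.41844, -0.90569) = -155.203° → normalised to [0°, 360°): 204.797°.

205°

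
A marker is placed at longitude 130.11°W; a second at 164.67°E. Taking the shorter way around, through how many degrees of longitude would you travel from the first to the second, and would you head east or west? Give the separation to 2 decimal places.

Raw difference: 164.67 − -130.11 = 294.78°.
Normalise into (−180°, 180°]: 294.78° − 360° = -65.22°.
Negative ⇒ the second point lies to the west; separation 65.22°.

65.22° west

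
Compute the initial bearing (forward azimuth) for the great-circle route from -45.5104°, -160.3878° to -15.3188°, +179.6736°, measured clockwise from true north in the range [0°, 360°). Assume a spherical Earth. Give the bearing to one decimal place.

Δλ = 179.6736 − -160.3878 = 340.0614°; wrapped into (−180°, 180°]: -19.9386°.
θ = atan2( sin Δλ · cos φ₂ , cos φ₁ · sin φ₂ − sin φ₁ · cos φ₂ · cos Δλ )
  = atan2(-0.32890, 0.46165) = -35.467° → normalised to [0°, 360°): 324.533°.

324.5°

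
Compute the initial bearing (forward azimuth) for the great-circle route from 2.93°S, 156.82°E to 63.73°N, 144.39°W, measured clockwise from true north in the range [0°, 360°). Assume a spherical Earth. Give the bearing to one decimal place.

22.6°

Δλ = -144.39 − 156.82 = -301.21°; wrapped into (−180°, 180°]: 58.79°.
θ = atan2( sin Δλ · cos φ₂ , cos φ₁ · sin φ₂ − sin φ₁ · cos φ₂ · cos Δλ )
  = atan2(0.37855, 0.90727) = 22.648° → normalised to [0°, 360°): 22.648°.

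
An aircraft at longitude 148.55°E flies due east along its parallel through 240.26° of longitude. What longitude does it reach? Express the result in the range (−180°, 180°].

Start at +148.55°; shift +240.26° → +388.81°.
+388.81° lies outside (−180°, 180°]; subtract 360° → +28.81°.

28.81°E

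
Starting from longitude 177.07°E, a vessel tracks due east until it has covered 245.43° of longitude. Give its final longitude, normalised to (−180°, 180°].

Start at +177.07°; shift +245.43° → +422.50°.
+422.50° lies outside (−180°, 180°]; subtract 360° → +62.50°.

62.50°E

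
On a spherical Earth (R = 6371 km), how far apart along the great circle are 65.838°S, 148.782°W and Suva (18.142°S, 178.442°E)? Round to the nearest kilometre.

Δλ = 178.442 − -148.782 = 327.224°; wrapped into (−180°, 180°]: -32.776°.
Δφ = -18.142 − -65.838 = 47.696°.
a = sin²(Δφ/2) + cos φ₁ · cos φ₂ · sin²(Δλ/2) = 0.194431.
c = 2·atan2(√a, √(1−a)) = 0.91330 rad → d = 6371·c ≈ 5818.63 km.

5819 km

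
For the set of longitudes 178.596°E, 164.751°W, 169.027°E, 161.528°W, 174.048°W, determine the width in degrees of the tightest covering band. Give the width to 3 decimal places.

29.445°

Sort the longitudes: -174.048°, -164.751°, -161.528°, +169.027°, +178.596°.
Eastward gaps between consecutive values (wrapping around): 9.297°, 3.223°, 330.555°, 9.569°, 7.356°.
Largest gap = 330.555° ⇒ minimal covering band is its complement: 360° − 330.555° = 29.445°.
Band runs from +169.027° eastward to -161.528°, crossing the antimeridian.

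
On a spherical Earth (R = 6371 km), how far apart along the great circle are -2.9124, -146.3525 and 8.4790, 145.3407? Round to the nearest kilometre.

7677 km

Δλ = 145.3407 − -146.3525 = 291.6932°; wrapped into (−180°, 180°]: -68.3068°.
Δφ = 8.4790 − -2.9124 = 11.3914°.
a = sin²(Δφ/2) + cos φ₁ · cos φ₂ · sin²(Δλ/2) = 0.321184.
c = 2·atan2(√a, √(1−a)) = 1.20506 rad → d = 6371·c ≈ 7677.47 km.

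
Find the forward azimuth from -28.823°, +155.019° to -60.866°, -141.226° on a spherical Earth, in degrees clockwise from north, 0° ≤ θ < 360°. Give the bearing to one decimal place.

146.6°

Δλ = -141.226 − 155.019 = -296.245°; wrapped into (−180°, 180°]: 63.755°.
θ = atan2( sin Δλ · cos φ₂ , cos φ₁ · sin φ₂ − sin φ₁ · cos φ₂ · cos Δλ )
  = atan2(0.43666, -0.66148) = 146.570° → normalised to [0°, 360°): 146.570°.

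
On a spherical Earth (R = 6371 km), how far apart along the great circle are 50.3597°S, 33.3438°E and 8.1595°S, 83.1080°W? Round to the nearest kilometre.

11109 km

Δλ = -83.1080 − 33.3438 = -116.4518°.
Δφ = -8.1595 − -50.3597 = 42.2002°.
a = sin²(Δφ/2) + cos φ₁ · cos φ₂ · sin²(Δλ/2) = 0.586004.
c = 2·atan2(√a, √(1−a)) = 1.74366 rad → d = 6371·c ≈ 11108.88 km.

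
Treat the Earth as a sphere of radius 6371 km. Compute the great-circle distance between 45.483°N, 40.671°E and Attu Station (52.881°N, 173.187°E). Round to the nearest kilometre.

Δλ = 173.187 − 40.671 = 132.516°.
Δφ = 52.881 − 45.483 = 7.398°.
a = sin²(Δφ/2) + cos φ₁ · cos φ₂ · sin²(Δλ/2) = 0.358683.
c = 2·atan2(√a, √(1−a)) = 1.28426 rad → d = 6371·c ≈ 8182.00 km.

8182 km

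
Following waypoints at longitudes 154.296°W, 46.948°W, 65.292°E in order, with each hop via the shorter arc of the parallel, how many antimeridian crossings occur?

Leg 1: -154.296° → -46.948°, shortest Δλ = 107.348° (east) — does not cross 180°.
Leg 2: -46.948° → +65.292°, shortest Δλ = 112.24° (east) — does not cross 180°.
Total crossings: 0.

0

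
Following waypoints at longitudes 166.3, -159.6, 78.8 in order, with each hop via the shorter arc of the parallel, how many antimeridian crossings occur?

Leg 1: +166.3° → -159.6°, shortest Δλ = 34.1° (east) — crosses 180°.
Leg 2: -159.6° → +78.8°, shortest Δλ = -121.6° (west) — crosses 180°.
Total crossings: 2.

2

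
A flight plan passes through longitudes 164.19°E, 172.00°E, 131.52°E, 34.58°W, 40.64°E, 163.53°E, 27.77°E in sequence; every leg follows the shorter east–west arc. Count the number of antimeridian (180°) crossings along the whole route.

0

Leg 1: +164.19° → +172.00°, shortest Δλ = 7.81° (east) — does not cross 180°.
Leg 2: +172.00° → +131.52°, shortest Δλ = -40.48° (west) — does not cross 180°.
Leg 3: +131.52° → -34.58°, shortest Δλ = -166.1° (west) — does not cross 180°.
Leg 4: -34.58° → +40.64°, shortest Δλ = 75.22° (east) — does not cross 180°.
Leg 5: +40.64° → +163.53°, shortest Δλ = 122.89° (east) — does not cross 180°.
Leg 6: +163.53° → +27.77°, shortest Δλ = -135.76° (west) — does not cross 180°.
Total crossings: 0.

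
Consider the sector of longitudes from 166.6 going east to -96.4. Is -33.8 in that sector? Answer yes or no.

No

Band width going east from +166.6° to -96.4°: ((-96.4 − 166.6) mod 360) = 97.0°.
Offset of -33.8° east of the west edge: ((-33.8 − 166.6) mod 360) = 159.6°.
159.6° > 97.0° ⇒ outside.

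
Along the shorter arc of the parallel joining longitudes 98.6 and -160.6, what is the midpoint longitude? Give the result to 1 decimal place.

+149.0°

Signed shortest Δλ from +98.6° to -160.6° is +100.8°.
Midpoint longitude = +98.6° + (+100.8°)/2 = +98.6° + 50.4° = +149.0°.
(The naïve average (+98.6 + -160.6)/2 = -31.0° is on the wrong side of the globe.)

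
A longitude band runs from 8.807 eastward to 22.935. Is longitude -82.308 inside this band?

Band width going east from +8.807° to +22.935°: ((22.935 − 8.807) mod 360) = 14.128°.
Offset of -82.308° east of the west edge: ((-82.308 − 8.807) mod 360) = 268.885°.
268.885° > 14.128° ⇒ outside.

No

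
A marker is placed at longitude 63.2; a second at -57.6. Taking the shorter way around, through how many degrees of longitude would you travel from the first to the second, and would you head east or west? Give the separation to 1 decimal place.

Raw difference: -57.6 − 63.2 = -120.8°.
Normalise into (−180°, 180°]: -120.8° stays -120.8°.
Negative ⇒ the second point lies to the west; separation 120.8°.

120.8° west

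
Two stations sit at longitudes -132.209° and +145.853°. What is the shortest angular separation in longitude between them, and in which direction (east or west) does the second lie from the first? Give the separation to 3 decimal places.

Raw difference: 145.853 − -132.209 = 278.062°.
Normalise into (−180°, 180°]: 278.062° − 360° = -81.938°.
Negative ⇒ the second point lies to the west; separation 81.938°.

81.938° west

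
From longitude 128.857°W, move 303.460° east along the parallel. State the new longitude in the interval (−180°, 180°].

174.603°E

Start at -128.857°; shift +303.460° → +174.603°.
+174.603° already lies in (−180°, 180°].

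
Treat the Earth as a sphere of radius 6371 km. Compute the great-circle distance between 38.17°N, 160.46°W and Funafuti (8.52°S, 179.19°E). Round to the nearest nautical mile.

Δλ = 179.19 − -160.46 = 339.65°; wrapped into (−180°, 180°]: -20.35°.
Δφ = -8.52 − 38.17 = -46.69°.
a = sin²(Δφ/2) + cos φ₁ · cos φ₂ · sin²(Δλ/2) = 0.181291.
c = 2·atan2(√a, √(1−a)) = 0.87965 rad → d = 6371·c ≈ 5604.27 km ≈ 3026.07 nmi.

3026 nmi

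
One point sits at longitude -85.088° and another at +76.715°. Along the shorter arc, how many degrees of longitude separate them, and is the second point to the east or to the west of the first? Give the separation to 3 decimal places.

Raw difference: 76.715 − -85.088 = 161.803°.
Normalise into (−180°, 180°]: 161.803° stays 161.803°.
Positive ⇒ the second point lies to the east; separation 161.803°.

161.803° east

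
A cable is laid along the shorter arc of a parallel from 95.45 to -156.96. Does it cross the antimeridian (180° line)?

Yes

Naïve |-156.96 − 95.45| = 252.41° > 180°, so the shorter arc goes the other way round — across 180°.
Signed shortest Δλ = ((-156.96 − 95.45 + 180) mod 360) − 180 = 107.59°.
Going east by 107.59° from +95.45° passes through 180° before reaching -156.96°.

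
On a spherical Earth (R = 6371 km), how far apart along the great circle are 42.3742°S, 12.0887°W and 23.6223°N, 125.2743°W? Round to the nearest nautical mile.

7352 nmi

Δλ = -125.2743 − -12.0887 = -113.1856°.
Δφ = 23.6223 − -42.3742 = 65.9965°.
a = sin²(Δφ/2) + cos φ₁ · cos φ₂ · sin²(Δλ/2) = 0.768275.
c = 2·atan2(√a, √(1−a)) = 2.13714 rad → d = 6371·c ≈ 13615.71 km ≈ 7351.90 nmi.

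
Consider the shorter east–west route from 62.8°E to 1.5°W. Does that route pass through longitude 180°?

No

Signed shortest Δλ = ((-1.5 − 62.8 + 180) mod 360) − 180 = -64.3°.
Going west by 64.3° from +62.8° reaches -1.5° without touching 180°.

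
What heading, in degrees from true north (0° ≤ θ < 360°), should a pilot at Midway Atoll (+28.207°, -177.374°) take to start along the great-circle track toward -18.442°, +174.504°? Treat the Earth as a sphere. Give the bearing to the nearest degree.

Δλ = 174.504 − -177.374 = 351.878°; wrapped into (−180°, 180°]: -8.122°.
θ = atan2( sin Δλ · cos φ₂ , cos φ₁ · sin φ₂ − sin φ₁ · cos φ₂ · cos Δλ )
  = atan2(-0.13403, -0.72266) = -169.493° → normalised to [0°, 360°): 190.507°.

191°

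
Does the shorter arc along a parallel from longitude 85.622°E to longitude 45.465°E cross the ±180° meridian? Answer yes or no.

Signed shortest Δλ = ((45.465 − 85.622 + 180) mod 360) − 180 = -40.157°.
Going west by 40.157° from +85.622° reaches +45.465° without touching 180°.

No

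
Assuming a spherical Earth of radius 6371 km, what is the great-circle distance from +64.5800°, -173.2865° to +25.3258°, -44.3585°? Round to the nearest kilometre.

9096 km

Δλ = -44.3585 − -173.2865 = 128.9280°.
Δφ = 25.3258 − 64.5800 = -39.2542°.
a = sin²(Δφ/2) + cos φ₁ · cos φ₂ · sin²(Δλ/2) = 0.428722.
c = 2·atan2(√a, √(1−a)) = 1.42775 rad → d = 6371·c ≈ 9096.21 km.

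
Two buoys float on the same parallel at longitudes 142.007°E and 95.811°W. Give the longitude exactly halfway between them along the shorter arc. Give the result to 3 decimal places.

156.902°W

Signed shortest Δλ from +142.007° to -95.811° is +122.182°.
Midpoint longitude = +142.007° + (+122.182°)/2 = +142.007° + 61.091° = +203.098°.
Normalise into (−180°, 180°]: -156.902°.
(The naïve average (+142.007 + -95.811)/2 = 23.098° is on the wrong side of the globe.)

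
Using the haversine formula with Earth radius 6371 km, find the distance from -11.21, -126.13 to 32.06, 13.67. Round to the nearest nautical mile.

8260 nmi

Δλ = 13.67 − -126.13 = 139.80°.
Δφ = 32.06 − -11.21 = 43.27°.
a = sin²(Δφ/2) + cos φ₁ · cos φ₂ · sin²(Δλ/2) = 0.869077.
c = 2·atan2(√a, √(1−a)) = 2.40113 rad → d = 6371·c ≈ 15297.57 km ≈ 8260.03 nmi.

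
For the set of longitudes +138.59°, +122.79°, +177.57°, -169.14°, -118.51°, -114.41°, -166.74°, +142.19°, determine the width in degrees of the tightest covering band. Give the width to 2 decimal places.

Sort the longitudes: -169.14°, -166.74°, -118.51°, -114.41°, +122.79°, +138.59°, +142.19°, +177.57°.
Eastward gaps between consecutive values (wrapping around): 2.40°, 48.23°, 4.10°, 237.20°, 15.80°, 3.60°, 35.38°, 13.29°.
Largest gap = 237.20° ⇒ minimal covering band is its complement: 360° − 237.20° = 122.80°.
Band runs from +122.79° eastward to -114.41°, crossing the antimeridian.

122.80°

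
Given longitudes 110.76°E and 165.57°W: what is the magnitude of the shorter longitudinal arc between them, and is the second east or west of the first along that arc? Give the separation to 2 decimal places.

Raw difference: -165.57 − 110.76 = -276.33°.
Normalise into (−180°, 180°]: -276.33° + 360° = 83.67°.
Positive ⇒ the second point lies to the east; separation 83.67°.

83.67° east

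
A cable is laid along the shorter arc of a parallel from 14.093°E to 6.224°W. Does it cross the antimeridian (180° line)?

No

Signed shortest Δλ = ((-6.224 − 14.093 + 180) mod 360) − 180 = -20.317°.
Going west by 20.317° from +14.093° reaches -6.224° without touching 180°.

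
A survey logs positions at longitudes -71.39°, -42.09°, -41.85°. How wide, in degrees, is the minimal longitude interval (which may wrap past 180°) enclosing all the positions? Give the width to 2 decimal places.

Sort the longitudes: -71.39°, -42.09°, -41.85°.
Eastward gaps between consecutive values (wrapping around): 29.30°, 0.24°, 330.46°.
Largest gap = 330.46° ⇒ minimal covering band is its complement: 360° − 330.46° = 29.54°.
Band runs from -71.39° eastward to -41.85°.

29.54°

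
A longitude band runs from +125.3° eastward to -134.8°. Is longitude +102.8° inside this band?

Band width going east from +125.3° to -134.8°: ((-134.8 − 125.3) mod 360) = 99.9°.
Offset of +102.8° east of the west edge: ((102.8 − 125.3) mod 360) = 337.5°.
337.5° > 99.9° ⇒ outside.

No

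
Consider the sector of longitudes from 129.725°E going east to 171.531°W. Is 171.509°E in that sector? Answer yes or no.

Yes

Band width going east from +129.725° to -171.531°: ((-171.531 − 129.725) mod 360) = 58.744°.
Offset of +171.509° east of the west edge: ((171.509 − 129.725) mod 360) = 41.784°.
41.784° ≤ 58.744° ⇒ inside.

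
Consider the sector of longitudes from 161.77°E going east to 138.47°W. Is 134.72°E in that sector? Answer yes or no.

Band width going east from +161.77° to -138.47°: ((-138.47 − 161.77) mod 360) = 59.76°.
Offset of +134.72° east of the west edge: ((134.72 − 161.77) mod 360) = 332.95°.
332.95° > 59.76° ⇒ outside.

No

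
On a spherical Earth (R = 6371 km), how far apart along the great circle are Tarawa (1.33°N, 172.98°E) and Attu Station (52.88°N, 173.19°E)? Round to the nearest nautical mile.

Δλ = 173.19 − 172.98 = 0.21°.
Δφ = 52.88 − 1.33 = 51.55°.
a = sin²(Δφ/2) + cos φ₁ · cos φ₂ · sin²(Δλ/2) = 0.189086.
c = 2·atan2(√a, √(1−a)) = 0.89972 rad → d = 6371·c ≈ 5732.13 km ≈ 3095.10 nmi.

3095 nmi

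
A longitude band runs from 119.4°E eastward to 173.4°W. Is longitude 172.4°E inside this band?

Yes

Band width going east from +119.4° to -173.4°: ((-173.4 − 119.4) mod 360) = 67.2°.
Offset of +172.4° east of the west edge: ((172.4 − 119.4) mod 360) = 53.0°.
53.0° ≤ 67.2° ⇒ inside.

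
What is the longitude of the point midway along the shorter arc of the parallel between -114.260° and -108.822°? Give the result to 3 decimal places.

-111.541°

Signed shortest Δλ from -114.260° to -108.822° is +5.438°.
Midpoint longitude = -114.260° + (+5.438°)/2 = -114.260° + 2.719° = -111.541°.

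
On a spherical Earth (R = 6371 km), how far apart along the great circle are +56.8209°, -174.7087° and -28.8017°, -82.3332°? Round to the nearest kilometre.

12791 km

Δλ = -82.3332 − -174.7087 = 92.3755°.
Δφ = -28.8017 − 56.8209 = -85.6226°.
a = sin²(Δφ/2) + cos φ₁ · cos φ₂ · sin²(Δλ/2) = 0.711555.
c = 2·atan2(√a, √(1−a)) = 2.00767 rad → d = 6371·c ≈ 12790.87 km.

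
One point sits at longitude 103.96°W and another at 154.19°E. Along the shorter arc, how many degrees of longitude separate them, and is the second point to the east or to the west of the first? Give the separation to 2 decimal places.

101.85° west

Raw difference: 154.19 − -103.96 = 258.15°.
Normalise into (−180°, 180°]: 258.15° − 360° = -101.85°.
Negative ⇒ the second point lies to the west; separation 101.85°.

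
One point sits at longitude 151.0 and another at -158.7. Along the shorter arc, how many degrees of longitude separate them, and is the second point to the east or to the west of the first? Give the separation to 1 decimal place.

50.3° east

Raw difference: -158.7 − 151.0 = -309.7°.
Normalise into (−180°, 180°]: -309.7° + 360° = 50.3°.
Positive ⇒ the second point lies to the east; separation 50.3°.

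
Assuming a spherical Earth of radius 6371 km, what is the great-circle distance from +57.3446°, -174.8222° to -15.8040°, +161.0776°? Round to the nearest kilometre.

8433 km

Δλ = 161.0776 − -174.8222 = 335.8998°; wrapped into (−180°, 180°]: -24.1002°.
Δφ = -15.8040 − 57.3446 = -73.1486°.
a = sin²(Δφ/2) + cos φ₁ · cos φ₂ · sin²(Δλ/2) = 0.377683.
c = 2·atan2(√a, √(1−a)) = 1.32365 rad → d = 6371·c ≈ 8433.00 km.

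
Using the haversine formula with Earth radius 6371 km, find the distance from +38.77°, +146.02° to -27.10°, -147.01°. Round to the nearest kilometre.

10095 km

Δλ = -147.01 − 146.02 = -293.03°; wrapped into (−180°, 180°]: 66.97°.
Δφ = -27.10 − 38.77 = -65.87°.
a = sin²(Δφ/2) + cos φ₁ · cos φ₂ · sin²(Δλ/2) = 0.506866.
c = 2·atan2(√a, √(1−a)) = 1.58453 rad → d = 6371·c ≈ 10095.03 km.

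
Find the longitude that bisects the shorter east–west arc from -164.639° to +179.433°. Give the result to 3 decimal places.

Signed shortest Δλ from -164.639° to +179.433° is -15.928°.
Midpoint longitude = -164.639° + (-15.928°)/2 = -164.639° − 7.964° = -172.603°.
(The naïve average (-164.639 + +179.433)/2 = 7.397° is on the wrong side of the globe.)

-172.603°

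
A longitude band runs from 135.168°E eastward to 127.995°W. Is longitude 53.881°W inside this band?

No

Band width going east from +135.168° to -127.995°: ((-127.995 − 135.168) mod 360) = 96.837°.
Offset of -53.881° east of the west edge: ((-53.881 − 135.168) mod 360) = 170.951°.
170.951° > 96.837° ⇒ outside.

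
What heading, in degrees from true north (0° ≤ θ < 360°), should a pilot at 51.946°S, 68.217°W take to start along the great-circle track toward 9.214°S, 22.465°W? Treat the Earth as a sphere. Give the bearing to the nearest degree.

58°

Δλ = -22.465 − -68.217 = 45.752°.
θ = atan2( sin Δλ · cos φ₂ , cos φ₁ · sin φ₂ − sin φ₁ · cos φ₂ · cos Δλ )
  = atan2(0.70708, 0.44365) = 57.894° → normalised to [0°, 360°): 57.894°.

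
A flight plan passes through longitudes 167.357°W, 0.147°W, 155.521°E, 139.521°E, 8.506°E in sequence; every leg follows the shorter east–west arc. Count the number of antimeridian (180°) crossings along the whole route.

0

Leg 1: -167.357° → -0.147°, shortest Δλ = 167.21° (east) — does not cross 180°.
Leg 2: -0.147° → +155.521°, shortest Δλ = 155.668° (east) — does not cross 180°.
Leg 3: +155.521° → +139.521°, shortest Δλ = -16.0° (west) — does not cross 180°.
Leg 4: +139.521° → +8.506°, shortest Δλ = -131.015° (west) — does not cross 180°.
Total crossings: 0.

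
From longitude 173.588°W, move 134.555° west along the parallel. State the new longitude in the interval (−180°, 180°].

51.857°E

Start at -173.588°; shift −134.555° → -308.143°.
-308.143° lies outside (−180°, 180°]; add 360° → +51.857°.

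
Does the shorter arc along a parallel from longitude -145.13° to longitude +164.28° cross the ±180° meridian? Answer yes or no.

Yes

Naïve |164.28 − -145.13| = 309.41° > 180°, so the shorter arc goes the other way round — across 180°.
Signed shortest Δλ = ((164.28 − -145.13 + 180) mod 360) − 180 = -50.59°.
Going west by 50.59° from -145.13° passes through 180° before reaching +164.28°.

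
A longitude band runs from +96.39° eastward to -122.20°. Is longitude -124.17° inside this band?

Band width going east from +96.39° to -122.20°: ((-122.20 − 96.39) mod 360) = 141.41°.
Offset of -124.17° east of the west edge: ((-124.17 − 96.39) mod 360) = 139.44°.
139.44° ≤ 141.41° ⇒ inside.

Yes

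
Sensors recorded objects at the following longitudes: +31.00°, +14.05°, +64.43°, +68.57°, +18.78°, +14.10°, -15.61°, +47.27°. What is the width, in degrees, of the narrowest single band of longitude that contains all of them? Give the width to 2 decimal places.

84.18°

Sort the longitudes: -15.61°, +14.05°, +14.10°, +18.78°, +31.00°, +47.27°, +64.43°, +68.57°.
Eastward gaps between consecutive values (wrapping around): 29.66°, 0.05°, 4.68°, 12.22°, 16.27°, 17.16°, 4.14°, 275.82°.
Largest gap = 275.82° ⇒ minimal covering band is its complement: 360° − 275.82° = 84.18°.
Band runs from -15.61° eastward to +68.57°.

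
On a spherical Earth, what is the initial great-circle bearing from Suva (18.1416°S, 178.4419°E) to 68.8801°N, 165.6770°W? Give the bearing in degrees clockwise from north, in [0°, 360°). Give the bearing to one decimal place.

Δλ = -165.6770 − 178.4419 = -344.1189°; wrapped into (−180°, 180°]: 15.8811°.
θ = atan2( sin Δλ · cos φ₂ , cos φ₁ · sin φ₂ − sin φ₁ · cos φ₂ · cos Δλ )
  = atan2(0.09860, 0.99437) = 5.663° → normalised to [0°, 360°): 5.663°.

5.7°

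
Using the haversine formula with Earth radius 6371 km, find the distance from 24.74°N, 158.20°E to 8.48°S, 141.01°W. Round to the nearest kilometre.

7547 km

Δλ = -141.01 − 158.20 = -299.21°; wrapped into (−180°, 180°]: 60.79°.
Δφ = -8.48 − 24.74 = -33.22°.
a = sin²(Δφ/2) + cos φ₁ · cos φ₂ · sin²(Δλ/2) = 0.311670.
c = 2·atan2(√a, √(1−a)) = 1.18461 rad → d = 6371·c ≈ 7547.13 km.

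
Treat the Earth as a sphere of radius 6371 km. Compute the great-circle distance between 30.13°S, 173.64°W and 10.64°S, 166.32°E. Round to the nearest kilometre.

Δλ = 166.32 − -173.64 = 339.96°; wrapped into (−180°, 180°]: -20.04°.
Δφ = -10.64 − -30.13 = 19.49°.
a = sin²(Δφ/2) + cos φ₁ · cos φ₂ · sin²(Δλ/2) = 0.054383.
c = 2·atan2(√a, √(1−a)) = 0.47074 rad → d = 6371·c ≈ 2999.07 km.

2999 km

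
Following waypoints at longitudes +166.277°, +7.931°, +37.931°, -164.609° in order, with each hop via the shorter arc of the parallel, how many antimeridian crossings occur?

1

Leg 1: +166.277° → +7.931°, shortest Δλ = -158.346° (west) — does not cross 180°.
Leg 2: +7.931° → +37.931°, shortest Δλ = 30.0° (east) — does not cross 180°.
Leg 3: +37.931° → -164.609°, shortest Δλ = 157.46° (east) — crosses 180°.
Total crossings: 1.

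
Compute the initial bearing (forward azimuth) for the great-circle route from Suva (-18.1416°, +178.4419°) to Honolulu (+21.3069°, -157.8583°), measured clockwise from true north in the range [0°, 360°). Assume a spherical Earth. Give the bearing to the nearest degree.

32°

Δλ = -157.8583 − 178.4419 = -336.3002°; wrapped into (−180°, 180°]: 23.6998°.
θ = atan2( sin Δλ · cos φ₂ , cos φ₁ · sin φ₂ − sin φ₁ · cos φ₂ · cos Δλ )
  = atan2(0.37447, 0.61092) = 31.507° → normalised to [0°, 360°): 31.507°.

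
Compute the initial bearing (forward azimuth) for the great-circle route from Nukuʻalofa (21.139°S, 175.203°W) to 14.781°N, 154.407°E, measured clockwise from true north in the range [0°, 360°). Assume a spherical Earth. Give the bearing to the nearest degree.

318°

Δλ = 154.407 − -175.203 = 329.610°; wrapped into (−180°, 180°]: -30.390°.
θ = atan2( sin Δλ · cos φ₂ , cos φ₁ · sin φ₂ − sin φ₁ · cos φ₂ · cos Δλ )
  = atan2(-0.48914, 0.53874) = -42.237° → normalised to [0°, 360°): 317.763°.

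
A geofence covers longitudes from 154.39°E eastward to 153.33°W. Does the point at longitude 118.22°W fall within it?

Band width going east from +154.39° to -153.33°: ((-153.33 − 154.39) mod 360) = 52.28°.
Offset of -118.22° east of the west edge: ((-118.22 − 154.39) mod 360) = 87.39°.
87.39° > 52.28° ⇒ outside.

No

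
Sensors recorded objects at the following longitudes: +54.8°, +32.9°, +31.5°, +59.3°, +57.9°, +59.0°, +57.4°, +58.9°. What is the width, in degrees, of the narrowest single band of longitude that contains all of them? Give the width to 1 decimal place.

Sort the longitudes: +31.5°, +32.9°, +54.8°, +57.4°, +57.9°, +58.9°, +59.0°, +59.3°.
Eastward gaps between consecutive values (wrapping around): 1.4°, 21.9°, 2.6°, 0.5°, 1.0°, 0.1°, 0.3°, 332.2°.
Largest gap = 332.2° ⇒ minimal covering band is its complement: 360° − 332.2° = 27.8°.
Band runs from +31.5° eastward to +59.3°.

27.8°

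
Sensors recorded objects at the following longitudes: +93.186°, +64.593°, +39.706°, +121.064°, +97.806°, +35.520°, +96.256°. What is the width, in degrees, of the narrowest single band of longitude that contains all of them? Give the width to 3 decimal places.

85.544°

Sort the longitudes: +35.520°, +39.706°, +64.593°, +93.186°, +96.256°, +97.806°, +121.064°.
Eastward gaps between consecutive values (wrapping around): 4.186°, 24.887°, 28.593°, 3.070°, 1.550°, 23.258°, 274.456°.
Largest gap = 274.456° ⇒ minimal covering band is its complement: 360° − 274.456° = 85.544°.
Band runs from +35.520° eastward to +121.064°.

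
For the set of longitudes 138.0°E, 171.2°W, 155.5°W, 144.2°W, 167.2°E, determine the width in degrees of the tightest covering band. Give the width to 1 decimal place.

Sort the longitudes: -171.2°, -155.5°, -144.2°, +138.0°, +167.2°.
Eastward gaps between consecutive values (wrapping around): 15.7°, 11.3°, 282.2°, 29.2°, 21.6°.
Largest gap = 282.2° ⇒ minimal covering band is its complement: 360° − 282.2° = 77.8°.
Band runs from +138.0° eastward to -144.2°, crossing the antimeridian.

77.8°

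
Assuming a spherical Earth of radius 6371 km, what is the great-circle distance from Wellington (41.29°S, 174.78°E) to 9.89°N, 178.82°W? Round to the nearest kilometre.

5729 km

Δλ = -178.82 − 174.78 = -353.60°; wrapped into (−180°, 180°]: 6.40°.
Δφ = 9.89 − -41.29 = 51.18°.
a = sin²(Δφ/2) + cos φ₁ · cos φ₂ · sin²(Δλ/2) = 0.188869.
c = 2·atan2(√a, √(1−a)) = 0.89917 rad → d = 6371·c ≈ 5728.59 km.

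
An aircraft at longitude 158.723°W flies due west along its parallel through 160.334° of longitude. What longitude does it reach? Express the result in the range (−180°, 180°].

40.943°E

Start at -158.723°; shift −160.334° → -319.057°.
-319.057° lies outside (−180°, 180°]; add 360° → +40.943°.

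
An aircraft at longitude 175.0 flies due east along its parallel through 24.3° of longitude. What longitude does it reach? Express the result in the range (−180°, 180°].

-160.7°

Start at +175.0°; shift +24.3° → +199.3°.
+199.3° lies outside (−180°, 180°]; subtract 360° → -160.7°.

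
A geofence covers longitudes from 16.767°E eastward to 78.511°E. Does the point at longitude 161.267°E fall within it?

Band width going east from +16.767° to +78.511°: ((78.511 − 16.767) mod 360) = 61.744°.
Offset of +161.267° east of the west edge: ((161.267 − 16.767) mod 360) = 144.500°.
144.500° > 61.744° ⇒ outside.

No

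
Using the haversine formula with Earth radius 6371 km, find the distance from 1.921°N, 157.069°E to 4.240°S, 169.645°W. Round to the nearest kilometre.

Δλ = -169.645 − 157.069 = -326.714°; wrapped into (−180°, 180°]: 33.286°.
Δφ = -4.240 − 1.921 = -6.161°.
a = sin²(Δφ/2) + cos φ₁ · cos φ₂ · sin²(Δλ/2) = 0.084647.
c = 2·atan2(√a, √(1−a)) = 0.59042 rad → d = 6371·c ≈ 3761.57 km.

3762 km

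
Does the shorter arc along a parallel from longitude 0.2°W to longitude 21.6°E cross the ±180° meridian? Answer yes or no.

Signed shortest Δλ = ((21.6 − -0.2 + 180) mod 360) − 180 = 21.8°.
Going east by 21.8° from -0.2° reaches +21.6° without touching 180°.

No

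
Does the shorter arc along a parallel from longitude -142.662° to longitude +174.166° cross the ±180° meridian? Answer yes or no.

Yes

Naïve |174.166 − -142.662| = 316.828° > 180°, so the shorter arc goes the other way round — across 180°.
Signed shortest Δλ = ((174.166 − -142.662 + 180) mod 360) − 180 = -43.172°.
Going west by 43.172° from -142.662° passes through 180° before reaching +174.166°.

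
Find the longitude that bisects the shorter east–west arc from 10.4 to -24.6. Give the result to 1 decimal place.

-7.1°

Signed shortest Δλ from +10.4° to -24.6° is -35.0°.
Midpoint longitude = +10.4° + (-35.0°)/2 = +10.4° − 17.5° = -7.1°.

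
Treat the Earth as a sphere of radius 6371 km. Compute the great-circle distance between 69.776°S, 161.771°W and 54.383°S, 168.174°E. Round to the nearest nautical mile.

Δλ = 168.174 − -161.771 = 329.945°; wrapped into (−180°, 180°]: -30.055°.
Δφ = -54.383 − -69.776 = 15.393°.
a = sin²(Δφ/2) + cos φ₁ · cos φ₂ · sin²(Δλ/2) = 0.031470.
c = 2·atan2(√a, √(1−a)) = 0.35668 rad → d = 6371·c ≈ 2272.44 km ≈ 1227.02 nmi.

1227 nmi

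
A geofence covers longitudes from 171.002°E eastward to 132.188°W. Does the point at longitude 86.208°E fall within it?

No

Band width going east from +171.002° to -132.188°: ((-132.188 − 171.002) mod 360) = 56.810°.
Offset of +86.208° east of the west edge: ((86.208 − 171.002) mod 360) = 275.206°.
275.206° > 56.810° ⇒ outside.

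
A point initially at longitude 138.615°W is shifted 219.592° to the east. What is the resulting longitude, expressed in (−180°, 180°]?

80.977°E

Start at -138.615°; shift +219.592° → +80.977°.
+80.977° already lies in (−180°, 180°].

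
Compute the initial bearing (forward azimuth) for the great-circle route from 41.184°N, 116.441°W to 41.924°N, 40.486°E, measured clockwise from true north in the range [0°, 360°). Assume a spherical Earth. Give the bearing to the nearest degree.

Δλ = 40.486 − -116.441 = 156.927°.
θ = atan2( sin Δλ · cos φ₂ , cos φ₁ · sin φ₂ − sin φ₁ · cos φ₂ · cos Δλ )
  = atan2(0.29159, 0.95358) = 17.003° → normalised to [0°, 360°): 17.003°.

17°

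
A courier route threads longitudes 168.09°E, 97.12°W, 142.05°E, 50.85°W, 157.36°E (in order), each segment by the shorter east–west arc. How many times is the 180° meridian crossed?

Leg 1: +168.09° → -97.12°, shortest Δλ = 94.79° (east) — crosses 180°.
Leg 2: -97.12° → +142.05°, shortest Δλ = -120.83° (west) — crosses 180°.
Leg 3: +142.05° → -50.85°, shortest Δλ = 167.1° (east) — crosses 180°.
Leg 4: -50.85° → +157.36°, shortest Δλ = -151.79° (west) — crosses 180°.
Total crossings: 4.

4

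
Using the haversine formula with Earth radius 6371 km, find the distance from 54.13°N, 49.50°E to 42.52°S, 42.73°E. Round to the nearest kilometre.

Δλ = 42.73 − 49.50 = -6.77°.
Δφ = -42.52 − 54.13 = -96.65°.
a = sin²(Δφ/2) + cos φ₁ · cos φ₂ · sin²(Δλ/2) = 0.559408.
c = 2·atan2(√a, √(1−a)) = 1.68989 rad → d = 6371·c ≈ 10766.31 km.

10766 km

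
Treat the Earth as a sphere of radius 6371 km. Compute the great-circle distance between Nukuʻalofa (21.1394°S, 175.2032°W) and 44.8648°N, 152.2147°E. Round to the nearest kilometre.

Δλ = 152.2147 − -175.2032 = 327.4179°; wrapped into (−180°, 180°]: -32.5821°.
Δφ = 44.8648 − -21.1394 = 66.0042°.
a = sin²(Δφ/2) + cos φ₁ · cos φ₂ · sin²(Δλ/2) = 0.348685.
c = 2·atan2(√a, √(1−a)) = 1.26335 rad → d = 6371·c ≈ 8048.78 km.

8049 km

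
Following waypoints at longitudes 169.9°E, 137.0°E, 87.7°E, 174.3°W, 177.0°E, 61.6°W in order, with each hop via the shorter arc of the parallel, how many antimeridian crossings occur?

Leg 1: +169.9° → +137.0°, shortest Δλ = -32.9° (west) — does not cross 180°.
Leg 2: +137.0° → +87.7°, shortest Δλ = -49.3° (west) — does not cross 180°.
Leg 3: +87.7° → -174.3°, shortest Δλ = 98.0° (east) — crosses 180°.
Leg 4: -174.3° → +177.0°, shortest Δλ = -8.7° (west) — crosses 180°.
Leg 5: +177.0° → -61.6°, shortest Δλ = 121.4° (east) — crosses 180°.
Total crossings: 3.

3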